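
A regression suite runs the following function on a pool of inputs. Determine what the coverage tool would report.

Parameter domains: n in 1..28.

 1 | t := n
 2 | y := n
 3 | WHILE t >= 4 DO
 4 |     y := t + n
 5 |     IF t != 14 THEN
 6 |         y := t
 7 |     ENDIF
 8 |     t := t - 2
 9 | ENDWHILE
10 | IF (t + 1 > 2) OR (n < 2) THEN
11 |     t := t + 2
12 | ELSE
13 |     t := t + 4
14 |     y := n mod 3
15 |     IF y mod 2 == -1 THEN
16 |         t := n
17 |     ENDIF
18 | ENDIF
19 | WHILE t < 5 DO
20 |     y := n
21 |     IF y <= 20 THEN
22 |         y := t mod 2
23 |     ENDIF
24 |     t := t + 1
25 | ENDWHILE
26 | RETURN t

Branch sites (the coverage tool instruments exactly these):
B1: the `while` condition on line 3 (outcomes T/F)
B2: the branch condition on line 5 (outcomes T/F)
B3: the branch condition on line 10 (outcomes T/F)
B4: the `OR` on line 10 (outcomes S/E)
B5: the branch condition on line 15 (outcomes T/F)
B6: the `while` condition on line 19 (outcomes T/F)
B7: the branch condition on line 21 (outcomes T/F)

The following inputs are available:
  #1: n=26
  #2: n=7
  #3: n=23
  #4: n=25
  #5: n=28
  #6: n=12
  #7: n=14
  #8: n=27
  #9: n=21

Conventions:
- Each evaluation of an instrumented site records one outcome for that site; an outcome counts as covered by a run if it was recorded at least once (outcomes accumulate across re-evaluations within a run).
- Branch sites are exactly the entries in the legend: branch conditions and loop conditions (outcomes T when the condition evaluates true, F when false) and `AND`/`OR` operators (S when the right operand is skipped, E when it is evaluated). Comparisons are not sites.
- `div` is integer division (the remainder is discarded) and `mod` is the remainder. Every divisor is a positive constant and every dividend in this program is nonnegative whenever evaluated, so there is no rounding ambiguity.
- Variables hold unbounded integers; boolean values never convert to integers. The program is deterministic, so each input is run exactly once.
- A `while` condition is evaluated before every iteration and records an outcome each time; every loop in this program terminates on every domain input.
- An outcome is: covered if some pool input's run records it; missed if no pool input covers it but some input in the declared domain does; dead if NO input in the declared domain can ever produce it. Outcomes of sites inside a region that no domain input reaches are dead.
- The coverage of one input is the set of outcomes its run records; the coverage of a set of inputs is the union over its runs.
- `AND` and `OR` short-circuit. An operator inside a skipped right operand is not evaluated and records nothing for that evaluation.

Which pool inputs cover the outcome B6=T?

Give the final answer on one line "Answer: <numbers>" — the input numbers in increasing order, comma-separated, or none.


input #1 (n=26): hits B6=T
input #2 (n=7): never hits B6=T
input #3 (n=23): never hits B6=T
input #4 (n=25): never hits B6=T
input #5 (n=28): hits B6=T
input #6 (n=12): hits B6=T
input #7 (n=14): hits B6=T
input #8 (n=27): never hits B6=T
input #9 (n=21): never hits B6=T
Answer: 1, 5, 6, 7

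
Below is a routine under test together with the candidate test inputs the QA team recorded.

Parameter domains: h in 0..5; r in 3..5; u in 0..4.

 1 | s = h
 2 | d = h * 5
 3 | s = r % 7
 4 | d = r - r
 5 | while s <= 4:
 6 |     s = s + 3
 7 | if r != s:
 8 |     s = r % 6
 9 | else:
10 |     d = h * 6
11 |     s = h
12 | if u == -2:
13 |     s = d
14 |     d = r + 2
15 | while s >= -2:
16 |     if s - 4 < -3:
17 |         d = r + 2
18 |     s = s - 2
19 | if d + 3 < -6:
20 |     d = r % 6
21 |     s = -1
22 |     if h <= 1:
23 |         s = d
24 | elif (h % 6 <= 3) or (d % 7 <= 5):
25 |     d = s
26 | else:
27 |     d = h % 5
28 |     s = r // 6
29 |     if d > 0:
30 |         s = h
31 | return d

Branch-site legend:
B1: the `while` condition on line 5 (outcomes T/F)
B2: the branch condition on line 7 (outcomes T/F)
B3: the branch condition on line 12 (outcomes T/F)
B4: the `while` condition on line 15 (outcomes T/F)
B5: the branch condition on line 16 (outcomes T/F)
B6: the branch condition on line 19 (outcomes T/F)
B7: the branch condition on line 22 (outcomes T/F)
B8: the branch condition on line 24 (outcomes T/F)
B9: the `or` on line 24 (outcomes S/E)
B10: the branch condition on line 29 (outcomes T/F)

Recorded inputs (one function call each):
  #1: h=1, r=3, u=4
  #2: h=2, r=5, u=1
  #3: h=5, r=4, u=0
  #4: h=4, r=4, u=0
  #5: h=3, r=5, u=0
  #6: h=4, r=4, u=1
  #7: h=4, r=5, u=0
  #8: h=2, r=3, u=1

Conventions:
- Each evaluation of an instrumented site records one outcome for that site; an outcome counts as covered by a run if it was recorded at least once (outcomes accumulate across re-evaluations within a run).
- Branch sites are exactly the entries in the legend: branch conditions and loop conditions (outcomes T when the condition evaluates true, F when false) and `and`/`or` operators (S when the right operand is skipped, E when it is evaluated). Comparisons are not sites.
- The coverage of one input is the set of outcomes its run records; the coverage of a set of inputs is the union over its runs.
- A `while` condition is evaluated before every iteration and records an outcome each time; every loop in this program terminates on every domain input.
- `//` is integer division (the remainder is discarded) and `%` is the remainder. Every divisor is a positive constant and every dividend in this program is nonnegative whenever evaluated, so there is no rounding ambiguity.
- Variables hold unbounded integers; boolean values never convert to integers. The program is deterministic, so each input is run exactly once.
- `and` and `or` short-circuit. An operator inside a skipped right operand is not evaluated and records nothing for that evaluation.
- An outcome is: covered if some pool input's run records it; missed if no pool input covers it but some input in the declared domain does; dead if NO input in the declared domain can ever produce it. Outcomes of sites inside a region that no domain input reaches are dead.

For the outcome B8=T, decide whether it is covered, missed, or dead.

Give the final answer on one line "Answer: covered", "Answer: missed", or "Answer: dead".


B8=T is recorded by pool input(s) 1, 2, 5, 7, 8 -> covered
Answer: covered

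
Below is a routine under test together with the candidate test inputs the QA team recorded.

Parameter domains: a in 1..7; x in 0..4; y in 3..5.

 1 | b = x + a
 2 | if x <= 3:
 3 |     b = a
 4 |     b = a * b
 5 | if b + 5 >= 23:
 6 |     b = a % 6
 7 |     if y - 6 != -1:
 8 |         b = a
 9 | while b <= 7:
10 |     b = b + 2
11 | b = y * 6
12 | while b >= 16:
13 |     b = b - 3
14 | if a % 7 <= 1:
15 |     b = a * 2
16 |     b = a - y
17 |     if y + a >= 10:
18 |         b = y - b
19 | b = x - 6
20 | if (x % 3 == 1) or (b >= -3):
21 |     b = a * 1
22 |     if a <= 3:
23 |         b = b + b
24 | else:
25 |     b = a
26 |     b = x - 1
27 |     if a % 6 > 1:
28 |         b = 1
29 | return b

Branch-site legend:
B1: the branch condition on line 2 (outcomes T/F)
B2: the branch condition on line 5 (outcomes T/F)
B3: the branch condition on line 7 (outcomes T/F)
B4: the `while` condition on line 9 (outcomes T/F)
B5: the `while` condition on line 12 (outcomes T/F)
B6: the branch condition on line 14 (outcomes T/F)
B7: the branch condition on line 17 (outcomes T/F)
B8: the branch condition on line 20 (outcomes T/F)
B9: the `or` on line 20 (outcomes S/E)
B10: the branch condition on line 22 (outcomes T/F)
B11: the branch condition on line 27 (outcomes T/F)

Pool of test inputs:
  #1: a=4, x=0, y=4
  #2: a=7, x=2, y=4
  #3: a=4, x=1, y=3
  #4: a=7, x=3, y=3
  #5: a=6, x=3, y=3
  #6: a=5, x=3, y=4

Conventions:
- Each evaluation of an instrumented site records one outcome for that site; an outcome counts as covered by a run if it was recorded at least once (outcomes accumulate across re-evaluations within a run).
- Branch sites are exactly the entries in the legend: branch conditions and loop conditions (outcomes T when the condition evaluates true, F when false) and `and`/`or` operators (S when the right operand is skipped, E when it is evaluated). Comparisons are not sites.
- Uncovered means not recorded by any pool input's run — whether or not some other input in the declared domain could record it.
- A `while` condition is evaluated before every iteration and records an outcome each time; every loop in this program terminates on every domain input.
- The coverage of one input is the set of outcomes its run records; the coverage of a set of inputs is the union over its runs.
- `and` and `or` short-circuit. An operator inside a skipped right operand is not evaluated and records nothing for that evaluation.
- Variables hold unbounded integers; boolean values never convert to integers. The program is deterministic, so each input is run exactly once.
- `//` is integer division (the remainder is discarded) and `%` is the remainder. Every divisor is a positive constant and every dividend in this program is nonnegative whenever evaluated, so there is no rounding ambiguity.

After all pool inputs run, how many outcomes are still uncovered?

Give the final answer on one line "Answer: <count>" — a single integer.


run #1 (a=4, x=0, y=4) runs B1->T, B2->F, B4->F, B5->T, B5->T, B5->T, B5->F, B6->F, B9->E, B8->F, B11->T; records B1=T, B2=F, B4=F, B5=T, B5=F, B6=F, B8=F, B9=E, B11=T
run #2 (a=7, x=2, y=4) runs B1->T, B2->T, B3->T, B4->T, B4->F, B5->T, B5->T, B5->T, B5->F, B6->T, B7->T, B9->E, B8->F, B11->F; records B1=T, B2=T, B3=T, B4=T, B4=F, B5=T, B5=F, B6=T, B7=T, B8=F, B9=E, B11=F
run #3 (a=4, x=1, y=3) runs B1->T, B2->F, B4->F, B5->T, B5->F, B6->F, B9->S, B8->T, B10->F; records B1=T, B2=F, B4=F, B5=T, B5=F, B6=F, B8=T, B9=S, B10=F
run #4 (a=7, x=3, y=3) runs B1->T, B2->T, B3->T, B4->T, B4->F, B5->T, B5->F, B6->T, B7->T, B9->E, B8->T, B10->F; records B1=T, B2=T, B3=T, B4=T, B4=F, B5=T, B5=F, B6=T, B7=T, B8=T, B9=E, B10=F
run #5 (a=6, x=3, y=3) runs B1->T, B2->T, B3->T, B4->T, B4->F, B5->T, B5->F, B6->F, B9->E, B8->T, B10->F; records B1=T, B2=T, B3=T, B4=T, B4=F, B5=T, B5=F, B6=F, B8=T, B9=E, B10=F
run #6 (a=5, x=3, y=4) runs B1->T, B2->T, B3->T, B4->T, B4->T, B4->F, B5->T, B5->T, B5->T, B5->F, B6->F, B9->E, B8->T, B10->F; records B1=T, B2=T, B3=T, B4=T, B4=F, B5=T, B5=F, B6=F, B8=T, B9=E, B10=F
union over the pool: B1=T, B2=T, B2=F, B3=T, B4=T, B4=F, B5=T, B5=F, B6=T, B6=F, B7=T, B8=T, B8=F, B9=S, B9=E, B10=F, B11=T, B11=F
uncovered (4 of 22): B1=F, B3=F, B7=F, B10=T
Answer: 4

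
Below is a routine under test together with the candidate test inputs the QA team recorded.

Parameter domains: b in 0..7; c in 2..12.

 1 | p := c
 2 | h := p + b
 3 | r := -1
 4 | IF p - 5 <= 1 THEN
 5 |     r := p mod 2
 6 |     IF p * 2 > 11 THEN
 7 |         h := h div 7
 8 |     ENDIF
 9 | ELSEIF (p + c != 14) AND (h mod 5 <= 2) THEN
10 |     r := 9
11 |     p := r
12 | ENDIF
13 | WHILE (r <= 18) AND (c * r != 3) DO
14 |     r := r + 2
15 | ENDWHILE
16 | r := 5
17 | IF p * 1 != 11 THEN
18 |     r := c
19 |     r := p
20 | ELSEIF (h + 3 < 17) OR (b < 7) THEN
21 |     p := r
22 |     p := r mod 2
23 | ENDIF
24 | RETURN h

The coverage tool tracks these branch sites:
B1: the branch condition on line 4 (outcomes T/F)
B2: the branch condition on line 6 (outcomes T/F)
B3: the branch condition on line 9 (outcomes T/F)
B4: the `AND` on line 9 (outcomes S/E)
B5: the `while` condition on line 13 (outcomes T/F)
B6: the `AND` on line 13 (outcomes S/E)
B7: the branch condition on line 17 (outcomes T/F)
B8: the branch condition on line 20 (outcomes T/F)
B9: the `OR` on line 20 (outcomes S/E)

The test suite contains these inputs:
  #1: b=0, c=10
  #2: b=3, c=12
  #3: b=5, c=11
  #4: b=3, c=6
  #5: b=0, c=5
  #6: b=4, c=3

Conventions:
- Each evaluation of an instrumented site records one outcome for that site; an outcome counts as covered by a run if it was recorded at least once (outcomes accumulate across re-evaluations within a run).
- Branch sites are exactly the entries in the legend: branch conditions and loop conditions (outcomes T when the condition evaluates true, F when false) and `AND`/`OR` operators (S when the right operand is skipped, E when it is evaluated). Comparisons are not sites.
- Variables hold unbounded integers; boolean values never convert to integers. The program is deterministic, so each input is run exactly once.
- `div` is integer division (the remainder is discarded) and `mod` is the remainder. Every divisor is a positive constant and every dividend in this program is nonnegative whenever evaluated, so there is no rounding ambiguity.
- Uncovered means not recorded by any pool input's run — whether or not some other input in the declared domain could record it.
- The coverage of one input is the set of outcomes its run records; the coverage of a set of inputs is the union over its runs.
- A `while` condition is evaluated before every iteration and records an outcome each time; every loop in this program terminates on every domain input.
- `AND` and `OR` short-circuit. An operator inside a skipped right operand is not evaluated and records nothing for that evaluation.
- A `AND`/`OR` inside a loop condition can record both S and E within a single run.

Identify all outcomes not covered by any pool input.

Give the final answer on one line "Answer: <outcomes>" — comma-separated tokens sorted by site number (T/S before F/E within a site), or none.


test 1 (b=0, c=10) fires B1->F, B4->E, B3->T, B6->E, B5->T, B6->E, B5->T, B6->E, B5->T, B6->E, B5->T, B6->E, B5->T, B6->S, ...; hits B1=F, B3=T, B4=E, B5=T, B5=F, B6=S, B6=E, B7=T
test 2 (b=3, c=12) fires B1->F, B4->E, B3->T, B6->E, B5->T, B6->E, B5->T, B6->E, B5->T, B6->E, B5->T, B6->E, B5->T, B6->S, ...; hits B1=F, B3=T, B4=E, B5=T, B5=F, B6=S, B6=E, B7=T
test 3 (b=5, c=11) fires B1->F, B4->E, B3->T, B6->E, B5->T, B6->E, B5->T, B6->E, B5->T, B6->E, B5->T, B6->E, B5->T, B6->S, ...; hits B1=F, B3=T, B4=E, B5=T, B5=F, B6=S, B6=E, B7=T
test 4 (b=3, c=6) fires B1->T, B2->T, B6->E, B5->T, B6->E, B5->T, B6->E, B5->T, B6->E, B5->T, B6->E, B5->T, B6->E, B5->T, ...; hits B1=T, B2=T, B5=T, B5=F, B6=S, B6=E, B7=T
test 5 (b=0, c=5) fires B1->T, B2->F, B6->E, B5->T, B6->E, B5->T, B6->E, B5->T, B6->E, B5->T, B6->E, B5->T, B6->E, B5->T, ...; hits B1=T, B2=F, B5=T, B5=F, B6=S, B6=E, B7=T
test 6 (b=4, c=3) fires B1->T, B2->F, B6->E, B5->F, B7->T; hits B1=T, B2=F, B5=F, B6=E, B7=T
union over the pool: B1=T, B1=F, B2=T, B2=F, B3=T, B4=E, B5=T, B5=F, B6=S, B6=E, B7=T
uncovered (7 of 18): B3=F, B4=S, B7=F, B8=T, B8=F, B9=S, B9=E
Answer: B3=F, B4=S, B7=F, B8=T, B8=F, B9=S, B9=E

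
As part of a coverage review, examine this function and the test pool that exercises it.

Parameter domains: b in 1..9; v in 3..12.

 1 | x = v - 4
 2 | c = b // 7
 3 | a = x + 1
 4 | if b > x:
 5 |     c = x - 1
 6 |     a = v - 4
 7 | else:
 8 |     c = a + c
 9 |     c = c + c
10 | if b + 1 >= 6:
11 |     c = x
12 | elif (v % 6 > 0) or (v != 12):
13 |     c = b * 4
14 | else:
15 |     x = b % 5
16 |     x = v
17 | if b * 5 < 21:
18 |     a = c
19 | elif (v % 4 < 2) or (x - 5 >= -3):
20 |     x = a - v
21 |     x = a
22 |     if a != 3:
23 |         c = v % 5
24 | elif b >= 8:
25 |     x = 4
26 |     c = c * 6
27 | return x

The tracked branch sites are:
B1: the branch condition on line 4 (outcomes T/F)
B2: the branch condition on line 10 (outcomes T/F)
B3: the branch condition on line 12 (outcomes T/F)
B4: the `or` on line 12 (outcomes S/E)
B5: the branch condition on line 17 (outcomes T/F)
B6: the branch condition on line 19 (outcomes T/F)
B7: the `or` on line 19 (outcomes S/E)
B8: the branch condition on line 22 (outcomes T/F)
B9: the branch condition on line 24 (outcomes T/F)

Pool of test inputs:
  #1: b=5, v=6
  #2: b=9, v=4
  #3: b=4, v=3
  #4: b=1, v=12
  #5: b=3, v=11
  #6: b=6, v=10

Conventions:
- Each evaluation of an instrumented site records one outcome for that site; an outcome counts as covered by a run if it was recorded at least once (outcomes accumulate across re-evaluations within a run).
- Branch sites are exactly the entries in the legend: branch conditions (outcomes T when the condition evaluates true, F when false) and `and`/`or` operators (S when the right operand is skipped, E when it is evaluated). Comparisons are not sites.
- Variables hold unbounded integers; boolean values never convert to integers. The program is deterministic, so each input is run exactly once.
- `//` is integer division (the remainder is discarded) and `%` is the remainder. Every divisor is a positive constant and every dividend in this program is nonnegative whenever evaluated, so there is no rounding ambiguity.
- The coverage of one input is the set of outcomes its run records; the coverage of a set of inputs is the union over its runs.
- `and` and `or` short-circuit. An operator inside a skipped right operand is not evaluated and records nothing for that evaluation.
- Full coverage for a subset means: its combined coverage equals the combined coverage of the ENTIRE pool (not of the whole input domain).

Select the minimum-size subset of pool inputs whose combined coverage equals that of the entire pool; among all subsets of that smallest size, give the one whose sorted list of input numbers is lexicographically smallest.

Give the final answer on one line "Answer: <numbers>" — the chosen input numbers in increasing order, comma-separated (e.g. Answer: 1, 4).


input #1, b=5, v=6: outcomes B1=T, B2=T, B5=F, B6=T, B7=E, B8=T
input #2, b=9, v=4: outcomes B1=T, B2=T, B5=F, B6=T, B7=S, B8=T
input #3, b=4, v=3: outcomes B1=T, B2=F, B3=T, B4=S, B5=T
input #4, b=1, v=12: outcomes B1=F, B2=F, B3=F, B4=E, B5=T
input #5, b=3, v=11: outcomes B1=F, B2=F, B3=T, B4=S, B5=T
input #6, b=6, v=10: outcomes B1=F, B2=T, B5=F, B6=T, B7=E, B8=T
pool-wide coverage (14 outcomes): B1=T, B1=F, B2=T, B2=F, B3=T, B3=F, B4=S, B4=E, B5=T, B5=F, B6=T, B7=S, B7=E, B8=T
checked all size-1 subsets: none covers 14 outcomes (max 6/14)
checked all size-2 subsets: none covers 14 outcomes (max 11/14)
checked all size-3 subsets: none covers 14 outcomes (max 13/14)
at size 4, {1, 2, 3, 4} reaches all 14 outcomes; every lexicographically earlier size-4 subset fails
Answer: 1, 2, 3, 4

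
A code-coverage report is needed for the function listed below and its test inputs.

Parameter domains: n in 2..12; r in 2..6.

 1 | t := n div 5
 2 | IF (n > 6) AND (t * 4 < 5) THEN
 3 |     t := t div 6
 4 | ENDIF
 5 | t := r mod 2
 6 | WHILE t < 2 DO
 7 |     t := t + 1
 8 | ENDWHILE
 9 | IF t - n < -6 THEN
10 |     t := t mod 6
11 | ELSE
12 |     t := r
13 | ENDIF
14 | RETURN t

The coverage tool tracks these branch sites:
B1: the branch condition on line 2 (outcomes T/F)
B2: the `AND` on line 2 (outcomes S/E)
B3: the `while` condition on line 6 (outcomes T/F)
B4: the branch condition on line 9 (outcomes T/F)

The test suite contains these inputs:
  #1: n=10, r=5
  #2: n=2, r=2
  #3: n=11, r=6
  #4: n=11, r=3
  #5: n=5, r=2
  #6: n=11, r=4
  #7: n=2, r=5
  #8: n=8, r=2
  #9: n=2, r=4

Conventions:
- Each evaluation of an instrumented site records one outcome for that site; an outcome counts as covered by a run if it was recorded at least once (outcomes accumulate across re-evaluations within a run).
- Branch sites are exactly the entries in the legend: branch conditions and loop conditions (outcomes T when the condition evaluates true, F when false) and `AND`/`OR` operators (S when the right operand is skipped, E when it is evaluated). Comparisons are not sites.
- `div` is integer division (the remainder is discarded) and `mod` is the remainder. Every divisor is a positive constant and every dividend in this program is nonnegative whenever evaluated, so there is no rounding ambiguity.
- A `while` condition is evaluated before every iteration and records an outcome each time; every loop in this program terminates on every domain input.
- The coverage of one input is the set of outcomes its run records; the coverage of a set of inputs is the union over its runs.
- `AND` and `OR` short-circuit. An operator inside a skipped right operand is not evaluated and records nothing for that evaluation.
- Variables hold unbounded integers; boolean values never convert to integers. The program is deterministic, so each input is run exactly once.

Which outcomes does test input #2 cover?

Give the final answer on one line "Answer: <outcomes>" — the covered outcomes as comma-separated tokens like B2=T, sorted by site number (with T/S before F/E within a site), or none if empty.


Simulating input #2 (n=2, r=2) step by step:
  B2->S, B1->F, B3->T, B3->T, B3->F, B4->F
as a set, this run covers: B1=F, B2=S, B3=T, B3=F, B4=F
Answer: B1=F, B2=S, B3=T, B3=F, B4=F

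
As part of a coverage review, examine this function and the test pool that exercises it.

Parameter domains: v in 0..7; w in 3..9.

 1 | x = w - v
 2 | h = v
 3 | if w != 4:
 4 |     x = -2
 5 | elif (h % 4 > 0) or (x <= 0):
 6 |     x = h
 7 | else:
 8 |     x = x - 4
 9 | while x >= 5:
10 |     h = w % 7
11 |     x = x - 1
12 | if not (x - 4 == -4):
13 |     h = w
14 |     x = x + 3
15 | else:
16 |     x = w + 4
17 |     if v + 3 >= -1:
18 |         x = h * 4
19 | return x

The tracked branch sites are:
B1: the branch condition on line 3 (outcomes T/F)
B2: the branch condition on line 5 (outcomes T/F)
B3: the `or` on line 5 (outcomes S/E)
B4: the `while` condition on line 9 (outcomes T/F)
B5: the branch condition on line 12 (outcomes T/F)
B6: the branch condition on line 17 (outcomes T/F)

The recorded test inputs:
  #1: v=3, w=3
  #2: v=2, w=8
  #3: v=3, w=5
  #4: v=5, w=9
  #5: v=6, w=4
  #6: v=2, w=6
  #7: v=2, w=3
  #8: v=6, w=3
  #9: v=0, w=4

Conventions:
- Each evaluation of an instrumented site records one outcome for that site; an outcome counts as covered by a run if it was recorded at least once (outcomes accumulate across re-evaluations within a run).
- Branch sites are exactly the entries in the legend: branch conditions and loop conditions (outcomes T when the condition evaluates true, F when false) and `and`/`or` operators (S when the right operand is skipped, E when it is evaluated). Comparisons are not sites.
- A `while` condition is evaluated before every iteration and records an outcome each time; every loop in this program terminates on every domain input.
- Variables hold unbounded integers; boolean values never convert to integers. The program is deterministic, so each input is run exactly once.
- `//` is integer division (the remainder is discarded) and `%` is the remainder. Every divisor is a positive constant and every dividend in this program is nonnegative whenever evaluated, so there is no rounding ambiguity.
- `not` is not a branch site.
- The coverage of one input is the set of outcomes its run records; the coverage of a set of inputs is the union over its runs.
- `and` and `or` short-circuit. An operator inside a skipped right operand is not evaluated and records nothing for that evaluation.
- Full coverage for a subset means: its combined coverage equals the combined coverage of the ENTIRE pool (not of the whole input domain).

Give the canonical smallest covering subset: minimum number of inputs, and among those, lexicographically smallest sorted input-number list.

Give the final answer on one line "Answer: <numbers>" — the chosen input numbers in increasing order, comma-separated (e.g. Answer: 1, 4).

input #1 (v=3, w=3): covers B1=T, B4=F, B5=T
input #2 (v=2, w=8): covers B1=T, B4=F, B5=T
input #3 (v=3, w=5): covers B1=T, B4=F, B5=T
input #4 (v=5, w=9): covers B1=T, B4=F, B5=T
input #5 (v=6, w=4): covers B1=F, B2=T, B3=S, B4=T, B4=F, B5=T
input #6 (v=2, w=6): covers B1=T, B4=F, B5=T
input #7 (v=2, w=3): covers B1=T, B4=F, B5=T
input #8 (v=6, w=3): covers B1=T, B4=F, B5=T
input #9 (v=0, w=4): covers B1=F, B2=F, B3=E, B4=F, B5=F, B6=T
union over all inputs: B1=T, B1=F, B2=T, B2=F, B3=S, B3=E, B4=T, B4=F, B5=T, B5=F, B6=T (11 outcomes)
every size-1 subset falls short of the 11 outcomes (best: 6/11)
every size-2 subset falls short of the 11 outcomes (best: 10/11)
the canonical winner is {1, 5, 9}: size 3, full 11-outcome coverage, earliest index list among size-3 covers

Answer: 1, 5, 9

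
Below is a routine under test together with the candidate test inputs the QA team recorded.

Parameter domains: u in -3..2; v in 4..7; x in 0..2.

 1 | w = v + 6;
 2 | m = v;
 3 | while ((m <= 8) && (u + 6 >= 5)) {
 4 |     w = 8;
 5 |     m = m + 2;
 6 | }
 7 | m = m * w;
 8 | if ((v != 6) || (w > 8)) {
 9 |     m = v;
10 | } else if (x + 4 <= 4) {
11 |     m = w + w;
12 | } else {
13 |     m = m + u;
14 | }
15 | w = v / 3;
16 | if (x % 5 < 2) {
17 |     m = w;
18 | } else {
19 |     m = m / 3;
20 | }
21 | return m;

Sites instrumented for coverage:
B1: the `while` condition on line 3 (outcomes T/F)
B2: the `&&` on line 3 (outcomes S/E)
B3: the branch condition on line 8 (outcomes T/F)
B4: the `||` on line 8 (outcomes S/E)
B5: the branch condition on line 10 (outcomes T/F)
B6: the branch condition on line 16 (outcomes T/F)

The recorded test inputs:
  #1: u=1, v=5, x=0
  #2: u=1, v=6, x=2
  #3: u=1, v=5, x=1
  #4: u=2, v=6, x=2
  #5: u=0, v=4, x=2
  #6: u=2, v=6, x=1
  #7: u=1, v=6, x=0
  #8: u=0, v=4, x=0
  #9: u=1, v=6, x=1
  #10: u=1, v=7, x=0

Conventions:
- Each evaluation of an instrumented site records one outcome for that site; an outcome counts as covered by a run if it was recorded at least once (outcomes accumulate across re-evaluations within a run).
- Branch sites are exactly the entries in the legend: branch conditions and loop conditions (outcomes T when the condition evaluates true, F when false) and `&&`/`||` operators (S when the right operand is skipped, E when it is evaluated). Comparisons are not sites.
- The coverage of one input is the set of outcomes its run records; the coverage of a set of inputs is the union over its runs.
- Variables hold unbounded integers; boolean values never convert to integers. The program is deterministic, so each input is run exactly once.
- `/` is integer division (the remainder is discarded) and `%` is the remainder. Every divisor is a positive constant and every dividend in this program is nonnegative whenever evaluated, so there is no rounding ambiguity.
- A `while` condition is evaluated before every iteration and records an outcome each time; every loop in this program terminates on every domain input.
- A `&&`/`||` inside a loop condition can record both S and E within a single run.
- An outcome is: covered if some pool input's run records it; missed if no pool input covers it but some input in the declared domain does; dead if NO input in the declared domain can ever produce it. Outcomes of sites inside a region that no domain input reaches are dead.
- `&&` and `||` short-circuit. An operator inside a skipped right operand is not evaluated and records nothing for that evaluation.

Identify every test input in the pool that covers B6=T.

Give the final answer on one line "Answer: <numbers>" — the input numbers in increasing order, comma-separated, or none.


input #1 (u=1, v=5, x=0): covers B6=T
input #2 (u=1, v=6, x=2): misses B6=T
input #3 (u=1, v=5, x=1): covers B6=T
input #4 (u=2, v=6, x=2): misses B6=T
input #5 (u=0, v=4, x=2): misses B6=T
input #6 (u=2, v=6, x=1): covers B6=T
input #7 (u=1, v=6, x=0): covers B6=T
input #8 (u=0, v=4, x=0): covers B6=T
input #9 (u=1, v=6, x=1): covers B6=T
input #10 (u=1, v=7, x=0): covers B6=T
Answer: 1, 3, 6, 7, 8, 9, 10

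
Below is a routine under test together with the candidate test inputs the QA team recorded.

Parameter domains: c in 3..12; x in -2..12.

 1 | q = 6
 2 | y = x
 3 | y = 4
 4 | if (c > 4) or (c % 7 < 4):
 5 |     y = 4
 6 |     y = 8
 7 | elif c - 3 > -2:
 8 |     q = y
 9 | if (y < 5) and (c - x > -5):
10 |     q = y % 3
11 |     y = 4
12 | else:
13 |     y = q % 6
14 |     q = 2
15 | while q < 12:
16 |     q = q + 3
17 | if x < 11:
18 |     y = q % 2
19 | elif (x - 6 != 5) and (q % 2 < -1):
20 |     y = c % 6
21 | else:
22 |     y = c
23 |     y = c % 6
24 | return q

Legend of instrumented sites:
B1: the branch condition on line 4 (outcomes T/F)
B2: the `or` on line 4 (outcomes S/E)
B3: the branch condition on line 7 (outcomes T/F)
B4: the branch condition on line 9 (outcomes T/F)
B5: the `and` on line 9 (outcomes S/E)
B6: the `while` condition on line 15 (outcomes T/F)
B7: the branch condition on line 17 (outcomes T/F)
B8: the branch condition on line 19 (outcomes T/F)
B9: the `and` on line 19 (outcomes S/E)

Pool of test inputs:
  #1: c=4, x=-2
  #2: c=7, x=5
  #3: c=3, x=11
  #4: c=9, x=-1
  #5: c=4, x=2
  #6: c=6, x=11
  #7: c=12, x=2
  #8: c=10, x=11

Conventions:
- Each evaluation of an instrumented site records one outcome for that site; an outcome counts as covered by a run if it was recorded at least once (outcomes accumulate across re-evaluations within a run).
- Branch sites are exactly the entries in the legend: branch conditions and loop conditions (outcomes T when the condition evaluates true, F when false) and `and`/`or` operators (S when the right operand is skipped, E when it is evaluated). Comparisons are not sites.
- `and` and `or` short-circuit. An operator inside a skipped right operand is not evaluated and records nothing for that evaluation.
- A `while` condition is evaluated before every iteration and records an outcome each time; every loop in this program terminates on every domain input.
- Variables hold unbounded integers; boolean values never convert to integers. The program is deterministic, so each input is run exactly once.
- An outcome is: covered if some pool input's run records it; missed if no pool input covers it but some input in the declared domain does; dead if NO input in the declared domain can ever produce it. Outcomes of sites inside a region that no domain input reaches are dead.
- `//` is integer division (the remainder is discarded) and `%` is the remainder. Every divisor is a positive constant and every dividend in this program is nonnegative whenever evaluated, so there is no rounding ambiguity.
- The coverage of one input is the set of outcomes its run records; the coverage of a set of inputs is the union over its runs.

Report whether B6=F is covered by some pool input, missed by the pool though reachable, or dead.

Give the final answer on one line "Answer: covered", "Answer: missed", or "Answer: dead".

B6=F is recorded by pool input(s) 1, 2, 3, 4, 5, 6, 7, 8 -> covered

Answer: covered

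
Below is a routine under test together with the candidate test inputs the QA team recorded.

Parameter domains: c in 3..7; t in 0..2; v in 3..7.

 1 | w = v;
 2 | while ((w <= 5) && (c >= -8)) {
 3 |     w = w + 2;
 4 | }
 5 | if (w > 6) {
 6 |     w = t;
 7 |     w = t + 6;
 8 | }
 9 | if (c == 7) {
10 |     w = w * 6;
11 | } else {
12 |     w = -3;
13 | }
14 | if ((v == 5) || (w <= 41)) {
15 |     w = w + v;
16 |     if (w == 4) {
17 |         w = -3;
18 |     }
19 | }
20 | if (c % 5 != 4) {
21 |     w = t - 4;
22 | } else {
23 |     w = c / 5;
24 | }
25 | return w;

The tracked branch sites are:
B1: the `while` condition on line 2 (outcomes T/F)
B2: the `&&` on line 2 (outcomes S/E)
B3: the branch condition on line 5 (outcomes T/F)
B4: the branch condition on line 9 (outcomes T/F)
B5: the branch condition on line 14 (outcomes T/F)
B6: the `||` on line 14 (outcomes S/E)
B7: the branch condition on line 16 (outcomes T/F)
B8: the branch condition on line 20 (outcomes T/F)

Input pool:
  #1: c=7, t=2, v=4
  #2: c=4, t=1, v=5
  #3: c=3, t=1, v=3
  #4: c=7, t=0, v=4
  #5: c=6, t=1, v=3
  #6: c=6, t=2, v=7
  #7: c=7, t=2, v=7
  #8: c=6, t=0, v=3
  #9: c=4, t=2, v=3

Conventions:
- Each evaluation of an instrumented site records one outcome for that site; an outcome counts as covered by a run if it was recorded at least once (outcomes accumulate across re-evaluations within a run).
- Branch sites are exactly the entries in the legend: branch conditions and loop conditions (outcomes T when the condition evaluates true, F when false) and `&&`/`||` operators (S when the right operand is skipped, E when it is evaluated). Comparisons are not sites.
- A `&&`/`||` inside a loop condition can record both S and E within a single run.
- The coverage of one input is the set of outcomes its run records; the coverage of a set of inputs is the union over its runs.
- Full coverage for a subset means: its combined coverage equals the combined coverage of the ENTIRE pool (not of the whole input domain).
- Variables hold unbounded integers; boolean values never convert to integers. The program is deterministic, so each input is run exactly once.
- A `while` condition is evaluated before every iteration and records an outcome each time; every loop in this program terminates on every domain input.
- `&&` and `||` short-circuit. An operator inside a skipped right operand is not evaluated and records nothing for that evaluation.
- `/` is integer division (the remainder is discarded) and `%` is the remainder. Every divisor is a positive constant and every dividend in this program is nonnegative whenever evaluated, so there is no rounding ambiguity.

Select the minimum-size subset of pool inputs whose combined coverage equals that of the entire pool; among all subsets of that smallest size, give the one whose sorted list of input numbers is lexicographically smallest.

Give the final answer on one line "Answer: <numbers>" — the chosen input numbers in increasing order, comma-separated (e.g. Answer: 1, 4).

input #1, c=7, t=2, v=4: events B2->E, B1->T, B2->S, B1->F, B3->F, B4->T, B6->E, B5->T, B7->F, B8->T; outcomes B1=T, B1=F, B2=S, B2=E, B3=F, B4=T, B5=T, B6=E, B7=F, B8=T
input #2, c=4, t=1, v=5: events B2->E, B1->T, B2->S, B1->F, B3->T, B4->F, B6->S, B5->T, B7->F, B8->F; outcomes B1=T, B1=F, B2=S, B2=E, B3=T, B4=F, B5=T, B6=S, B7=F, B8=F
input #3, c=3, t=1, v=3: events B2->E, B1->T, B2->E, B1->T, B2->S, B1->F, B3->T, B4->F, B6->E, B5->T, B7->F, B8->T; outcomes B1=T, B1=F, B2=S, B2=E, B3=T, B4=F, B5=T, B6=E, B7=F, B8=T
input #4, c=7, t=0, v=4: events B2->E, B1->T, B2->S, B1->F, B3->F, B4->T, B6->E, B5->T, B7->F, B8->T; outcomes B1=T, B1=F, B2=S, B2=E, B3=F, B4=T, B5=T, B6=E, B7=F, B8=T
input #5, c=6, t=1, v=3: events B2->E, B1->T, B2->E, B1->T, B2->S, B1->F, B3->T, B4->F, B6->E, B5->T, B7->F, B8->T; outcomes B1=T, B1=F, B2=S, B2=E, B3=T, B4=F, B5=T, B6=E, B7=F, B8=T
input #6, c=6, t=2, v=7: events B2->S, B1->F, B3->T, B4->F, B6->E, B5->T, B7->T, B8->T; outcomes B1=F, B2=S, B3=T, B4=F, B5=T, B6=E, B7=T, B8=T
input #7, c=7, t=2, v=7: events B2->S, B1->F, B3->T, B4->T, B6->E, B5->F, B8->T; outcomes B1=F, B2=S, B3=T, B4=T, B5=F, B6=E, B8=T
input #8, c=6, t=0, v=3: events B2->E, B1->T, B2->E, B1->T, B2->S, B1->F, B3->T, B4->F, B6->E, B5->T, B7->F, B8->T; outcomes B1=T, B1=F, B2=S, B2=E, B3=T, B4=F, B5=T, B6=E, B7=F, B8=T
input #9, c=4, t=2, v=3: events B2->E, B1->T, B2->E, B1->T, B2->S, B1->F, B3->T, B4->F, B6->E, B5->T, B7->F, B8->F; outcomes B1=T, B1=F, B2=S, B2=E, B3=T, B4=F, B5=T, B6=E, B7=F, B8=F
union over all inputs: B1=T, B1=F, B2=S, B2=E, B3=T, B3=F, B4=T, B4=F, B5=T, B5=F, B6=S, B6=E, B7=T, B7=F, B8=T, B8=F (16 outcomes)
every size-1 subset falls short of the 16 outcomes (best: 10/16)
every size-2 subset falls short of the 16 outcomes (best: 14/16)
every size-3 subset falls short of the 16 outcomes (best: 15/16)
the canonical winner is {1, 2, 6, 7}: size 4, full 16-outcome coverage, earliest index list among size-4 covers

Answer: 1, 2, 6, 7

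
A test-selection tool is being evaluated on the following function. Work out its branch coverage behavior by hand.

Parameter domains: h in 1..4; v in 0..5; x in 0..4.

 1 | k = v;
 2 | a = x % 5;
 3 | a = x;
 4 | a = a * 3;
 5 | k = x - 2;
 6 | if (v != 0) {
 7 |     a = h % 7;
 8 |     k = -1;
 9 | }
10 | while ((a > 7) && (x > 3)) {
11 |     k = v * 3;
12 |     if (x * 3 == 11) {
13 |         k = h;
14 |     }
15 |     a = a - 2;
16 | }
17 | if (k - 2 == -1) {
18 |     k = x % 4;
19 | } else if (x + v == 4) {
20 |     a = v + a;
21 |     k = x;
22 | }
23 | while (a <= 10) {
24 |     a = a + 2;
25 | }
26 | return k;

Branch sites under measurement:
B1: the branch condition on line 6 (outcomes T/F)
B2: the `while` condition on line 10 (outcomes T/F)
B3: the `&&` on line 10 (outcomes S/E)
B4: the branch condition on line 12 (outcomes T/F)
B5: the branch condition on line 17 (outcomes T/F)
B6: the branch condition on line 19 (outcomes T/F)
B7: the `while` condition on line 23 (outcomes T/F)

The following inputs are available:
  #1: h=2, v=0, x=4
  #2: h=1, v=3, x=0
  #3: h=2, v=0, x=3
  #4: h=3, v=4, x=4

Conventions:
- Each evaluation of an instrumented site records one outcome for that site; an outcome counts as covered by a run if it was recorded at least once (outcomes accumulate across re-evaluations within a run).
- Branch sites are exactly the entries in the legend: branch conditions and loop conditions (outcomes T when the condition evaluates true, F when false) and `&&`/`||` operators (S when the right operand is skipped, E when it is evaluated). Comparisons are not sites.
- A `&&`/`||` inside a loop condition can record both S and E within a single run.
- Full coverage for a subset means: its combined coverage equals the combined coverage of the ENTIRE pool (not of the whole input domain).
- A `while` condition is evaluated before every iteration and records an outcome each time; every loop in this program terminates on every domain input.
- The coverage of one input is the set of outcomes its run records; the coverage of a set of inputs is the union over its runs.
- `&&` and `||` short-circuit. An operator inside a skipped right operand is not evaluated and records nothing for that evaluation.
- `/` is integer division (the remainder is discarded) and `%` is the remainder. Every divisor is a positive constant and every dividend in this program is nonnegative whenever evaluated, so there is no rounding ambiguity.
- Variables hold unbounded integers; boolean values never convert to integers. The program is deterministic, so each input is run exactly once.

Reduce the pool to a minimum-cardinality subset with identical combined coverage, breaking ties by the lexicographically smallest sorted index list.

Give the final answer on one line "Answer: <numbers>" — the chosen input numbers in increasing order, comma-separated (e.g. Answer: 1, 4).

#1 (h=2, v=0, x=4) -> B1->F, B3->E, B2->T, B4->F, B3->E, B2->T, B4->F, B3->E, B2->T, B4->F, B3->S, B2->F, B5->F, B6->T, ...; covered: B1=F, B2=T, B2=F, B3=S, B3=E, B4=F, B5=F, B6=T, B7=T, B7=F
#2 (h=1, v=3, x=0) -> B1->T, B3->S, B2->F, B5->F, B6->F, B7->T, B7->T, B7->T, B7->T, B7->T, B7->F; covered: B1=T, B2=F, B3=S, B5=F, B6=F, B7=T, B7=F
#3 (h=2, v=0, x=3) -> B1->F, B3->E, B2->F, B5->T, B7->T, B7->F; covered: B1=F, B2=F, B3=E, B5=T, B7=T, B7=F
#4 (h=3, v=4, x=4) -> B1->T, B3->S, B2->F, B5->F, B6->F, B7->T, B7->T, B7->T, B7->T, B7->F; covered: B1=T, B2=F, B3=S, B5=F, B6=F, B7=T, B7=F
pool-wide coverage (13 outcomes): B1=T, B1=F, B2=T, B2=F, B3=S, B3=E, B4=F, B5=T, B5=F, B6=T, B6=F, B7=T, B7=F
size 1 is not enough: best union over all size-1 subsets is 10/13
size 2 is not enough: best union over all size-2 subsets is 12/13
inputs {1, 2, 3} (size 3) cover everything; no size-3 subset with a lexicographically smaller index list covers all 13

Answer: 1, 2, 3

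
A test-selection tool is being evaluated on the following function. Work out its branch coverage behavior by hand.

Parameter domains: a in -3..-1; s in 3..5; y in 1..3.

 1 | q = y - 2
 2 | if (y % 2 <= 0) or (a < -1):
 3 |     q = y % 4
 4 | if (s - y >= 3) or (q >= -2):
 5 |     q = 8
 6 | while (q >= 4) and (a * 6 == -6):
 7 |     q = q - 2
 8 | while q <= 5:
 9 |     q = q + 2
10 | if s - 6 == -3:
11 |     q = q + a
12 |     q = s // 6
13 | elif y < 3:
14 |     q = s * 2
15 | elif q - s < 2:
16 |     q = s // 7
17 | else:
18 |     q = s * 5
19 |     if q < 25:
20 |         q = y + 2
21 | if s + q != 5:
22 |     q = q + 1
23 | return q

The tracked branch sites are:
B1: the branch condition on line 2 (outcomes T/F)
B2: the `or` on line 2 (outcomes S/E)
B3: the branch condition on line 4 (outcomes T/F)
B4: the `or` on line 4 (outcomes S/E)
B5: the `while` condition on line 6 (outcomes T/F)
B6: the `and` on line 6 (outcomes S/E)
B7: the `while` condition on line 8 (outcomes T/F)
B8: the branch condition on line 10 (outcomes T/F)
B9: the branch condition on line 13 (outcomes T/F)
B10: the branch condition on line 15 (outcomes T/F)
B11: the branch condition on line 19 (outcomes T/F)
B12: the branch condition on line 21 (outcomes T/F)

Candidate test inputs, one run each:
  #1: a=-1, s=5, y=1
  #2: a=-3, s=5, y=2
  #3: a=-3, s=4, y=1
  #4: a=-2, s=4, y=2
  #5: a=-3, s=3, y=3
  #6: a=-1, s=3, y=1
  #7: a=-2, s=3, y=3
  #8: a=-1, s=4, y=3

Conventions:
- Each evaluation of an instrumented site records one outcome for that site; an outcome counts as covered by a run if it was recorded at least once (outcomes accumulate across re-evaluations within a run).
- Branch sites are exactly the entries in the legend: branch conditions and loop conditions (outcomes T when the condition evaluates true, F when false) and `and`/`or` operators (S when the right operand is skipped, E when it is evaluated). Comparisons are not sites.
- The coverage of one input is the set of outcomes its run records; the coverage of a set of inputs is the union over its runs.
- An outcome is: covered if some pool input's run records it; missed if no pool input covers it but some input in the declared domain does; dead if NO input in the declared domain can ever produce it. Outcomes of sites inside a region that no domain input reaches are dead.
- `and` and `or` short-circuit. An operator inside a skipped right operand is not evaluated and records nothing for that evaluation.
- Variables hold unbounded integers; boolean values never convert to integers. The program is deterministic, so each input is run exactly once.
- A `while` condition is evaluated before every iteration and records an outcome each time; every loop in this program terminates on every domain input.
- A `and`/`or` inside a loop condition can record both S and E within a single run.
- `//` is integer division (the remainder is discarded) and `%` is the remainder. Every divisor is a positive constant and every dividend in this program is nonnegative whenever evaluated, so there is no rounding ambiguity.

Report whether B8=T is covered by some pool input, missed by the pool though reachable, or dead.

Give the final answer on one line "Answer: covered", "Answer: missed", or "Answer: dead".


B8=T is recorded by pool input(s) 5, 6, 7 -> covered
Answer: covered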